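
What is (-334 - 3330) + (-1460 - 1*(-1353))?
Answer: -3771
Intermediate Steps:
(-334 - 3330) + (-1460 - 1*(-1353)) = -3664 + (-1460 + 1353) = -3664 - 107 = -3771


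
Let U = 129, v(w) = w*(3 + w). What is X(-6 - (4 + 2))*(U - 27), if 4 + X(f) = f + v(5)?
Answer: 2448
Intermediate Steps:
X(f) = 36 + f (X(f) = -4 + (f + 5*(3 + 5)) = -4 + (f + 5*8) = -4 + (f + 40) = -4 + (40 + f) = 36 + f)
X(-6 - (4 + 2))*(U - 27) = (36 + (-6 - (4 + 2)))*(129 - 27) = (36 + (-6 - 1*6))*102 = (36 + (-6 - 6))*102 = (36 - 12)*102 = 24*102 = 2448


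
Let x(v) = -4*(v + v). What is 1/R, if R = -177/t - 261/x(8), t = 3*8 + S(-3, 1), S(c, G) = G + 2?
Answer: -576/1427 ≈ -0.40364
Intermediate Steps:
S(c, G) = 2 + G
x(v) = -8*v
t = 27 (t = 3*8 + (2 + 1) = 24 + 3 = 27)
R = -1427/576 (R = -177/27 - 261/((-8*8)) = -177*1/27 - 261/(-64) = -59/9 - 261*(-1/64) = -59/9 + 261/64 = -1427/576 ≈ -2.4774)
1/R = 1/(-1427/576) = -576/1427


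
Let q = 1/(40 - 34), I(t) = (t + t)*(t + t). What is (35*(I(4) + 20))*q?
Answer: 490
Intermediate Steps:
I(t) = 4*t² (I(t) = (2*t)*(2*t) = 4*t²)
q = ⅙ (q = 1/6 = ⅙ ≈ 0.16667)
(35*(I(4) + 20))*q = (35*(4*4² + 20))*(⅙) = (35*(4*16 + 20))*(⅙) = (35*(64 + 20))*(⅙) = (35*84)*(⅙) = 2940*(⅙) = 490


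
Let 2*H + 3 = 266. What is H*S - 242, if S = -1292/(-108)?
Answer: 71881/54 ≈ 1331.1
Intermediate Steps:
H = 263/2 (H = -3/2 + (½)*266 = -3/2 + 133 = 263/2 ≈ 131.50)
S = 323/27 (S = -1292*(-1/108) = 323/27 ≈ 11.963)
H*S - 242 = (263/2)*(323/27) - 242 = 84949/54 - 242 = 71881/54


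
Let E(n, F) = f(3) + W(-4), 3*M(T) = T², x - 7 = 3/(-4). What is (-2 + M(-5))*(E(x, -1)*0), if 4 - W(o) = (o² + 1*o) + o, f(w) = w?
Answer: 0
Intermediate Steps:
W(o) = 4 - o² - 2*o (W(o) = 4 - ((o² + 1*o) + o) = 4 - ((o² + o) + o) = 4 - ((o + o²) + o) = 4 - (o² + 2*o) = 4 + (-o² - 2*o) = 4 - o² - 2*o)
x = 25/4 (x = 7 + 3/(-4) = 7 + 3*(-¼) = 7 - ¾ = 25/4 ≈ 6.2500)
M(T) = T²/3
E(n, F) = -1 (E(n, F) = 3 + (4 - 1*(-4)² - 2*(-4)) = 3 + (4 - 1*16 + 8) = 3 + (4 - 16 + 8) = 3 - 4 = -1)
(-2 + M(-5))*(E(x, -1)*0) = (-2 + (⅓)*(-5)²)*(-1*0) = (-2 + (⅓)*25)*0 = (-2 + 25/3)*0 = (19/3)*0 = 0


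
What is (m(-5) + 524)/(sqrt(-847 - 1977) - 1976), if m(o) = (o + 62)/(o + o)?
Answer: -1280201/4884250 - 5183*I*sqrt(706)/19537000 ≈ -0.26211 - 0.007049*I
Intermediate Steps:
m(o) = (62 + o)/(2*o) (m(o) = (62 + o)/((2*o)) = (62 + o)*(1/(2*o)) = (62 + o)/(2*o))
(m(-5) + 524)/(sqrt(-847 - 1977) - 1976) = ((1/2)*(62 - 5)/(-5) + 524)/(sqrt(-847 - 1977) - 1976) = ((1/2)*(-1/5)*57 + 524)/(sqrt(-2824) - 1976) = (-57/10 + 524)/(2*I*sqrt(706) - 1976) = 5183/(10*(-1976 + 2*I*sqrt(706)))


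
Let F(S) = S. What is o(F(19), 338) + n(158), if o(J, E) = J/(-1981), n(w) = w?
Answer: 312979/1981 ≈ 157.99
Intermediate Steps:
o(J, E) = -J/1981 (o(J, E) = J*(-1/1981) = -J/1981)
o(F(19), 338) + n(158) = -1/1981*19 + 158 = -19/1981 + 158 = 312979/1981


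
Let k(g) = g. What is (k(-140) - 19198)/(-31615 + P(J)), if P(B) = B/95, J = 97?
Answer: 918555/1501664 ≈ 0.61169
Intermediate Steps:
P(B) = B/95 (P(B) = B*(1/95) = B/95)
(k(-140) - 19198)/(-31615 + P(J)) = (-140 - 19198)/(-31615 + (1/95)*97) = -19338/(-31615 + 97/95) = -19338/(-3003328/95) = -19338*(-95/3003328) = 918555/1501664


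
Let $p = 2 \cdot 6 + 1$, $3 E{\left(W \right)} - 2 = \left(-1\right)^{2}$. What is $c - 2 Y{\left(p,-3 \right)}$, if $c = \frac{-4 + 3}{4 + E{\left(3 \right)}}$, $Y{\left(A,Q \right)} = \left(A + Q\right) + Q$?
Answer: $- \frac{71}{5} \approx -14.2$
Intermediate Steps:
$E{\left(W \right)} = 1$ ($E{\left(W \right)} = \frac{2}{3} + \frac{\left(-1\right)^{2}}{3} = \frac{2}{3} + \frac{1}{3} \cdot 1 = \frac{2}{3} + \frac{1}{3} = 1$)
$p = 13$ ($p = 12 + 1 = 13$)
$Y{\left(A,Q \right)} = A + 2 Q$
$c = - \frac{1}{5}$ ($c = \frac{-4 + 3}{4 + 1} = - \frac{1}{5} \approx -0.2$)
$c - 2 Y{\left(p,-3 \right)} = - \frac{1}{5} - 2 \left(13 + 2 \left(-3\right)\right) = - \frac{1}{5} - 2 \left(13 - 6\right) = - \frac{1}{5} - 14 = - \frac{71}{5}$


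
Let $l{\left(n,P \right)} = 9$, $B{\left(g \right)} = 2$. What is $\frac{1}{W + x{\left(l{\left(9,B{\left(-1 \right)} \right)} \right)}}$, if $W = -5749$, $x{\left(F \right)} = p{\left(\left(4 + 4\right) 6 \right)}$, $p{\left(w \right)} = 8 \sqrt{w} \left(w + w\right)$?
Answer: $- \frac{5749}{4739449} - \frac{3072 \sqrt{3}}{4739449} \approx -0.0023357$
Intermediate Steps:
$p{\left(w \right)} = 16 w^{\frac{3}{2}}$ ($p{\left(w \right)} = 8 \sqrt{w} 2 w = 16 w^{\frac{3}{2}}$)
$x{\left(F \right)} = 3072 \sqrt{3}$ ($x{\left(F \right)} = 16 \left(\left(4 + 4\right) 6\right)^{\frac{3}{2}} = 16 \left(8 \cdot 6\right)^{\frac{3}{2}} = 16 \cdot 48^{\frac{3}{2}} = 16 \cdot 192 \sqrt{3} = 3072 \sqrt{3}$)
$\frac{1}{W + x{\left(l{\left(9,B{\left(-1 \right)} \right)} \right)}} = \frac{1}{-5749 + 3072 \sqrt{3}}$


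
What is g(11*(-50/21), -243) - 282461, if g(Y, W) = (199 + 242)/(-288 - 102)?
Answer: -36720077/130 ≈ -2.8246e+5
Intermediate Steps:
g(Y, W) = -147/130 (g(Y, W) = 441/(-390) = 441*(-1/390) = -147/130)
g(11*(-50/21), -243) - 282461 = -147/130 - 282461 = -36720077/130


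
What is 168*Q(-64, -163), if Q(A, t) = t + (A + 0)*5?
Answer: -81144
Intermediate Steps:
Q(A, t) = t + 5*A (Q(A, t) = t + A*5 = t + 5*A)
168*Q(-64, -163) = 168*(-163 + 5*(-64)) = 168*(-163 - 320) = 168*(-483) = -81144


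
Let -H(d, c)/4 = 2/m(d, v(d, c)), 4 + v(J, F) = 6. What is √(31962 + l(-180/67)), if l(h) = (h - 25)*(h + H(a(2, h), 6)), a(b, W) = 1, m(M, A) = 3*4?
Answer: 2*√323761893/201 ≈ 179.04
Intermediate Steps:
v(J, F) = 2 (v(J, F) = -4 + 6 = 2)
m(M, A) = 12
H(d, c) = -⅔ (H(d, c) = -8/12 = -4*⅙ = -⅔)
l(h) = (-25 + h)*(-⅔ + h) (l(h) = (h - 25)*(h - ⅔) = (-25 + h)*(-⅔ + h))
√(31962 + l(-180/67)) = √(31962 + (50/3 + (-180/67)² - (-4620)/67)) = √(31962 + (50/3 + (-180*1/67)² - (-4620)/67)) = √(31962 + (50/3 + (-180/67)² - 77/3*(-180/67))) = √(31962 + (50/3 + 32400/4489 + 4620/67)) = √(31962 + 1250270/13467) = √(431682524/13467) = 2*√323761893/201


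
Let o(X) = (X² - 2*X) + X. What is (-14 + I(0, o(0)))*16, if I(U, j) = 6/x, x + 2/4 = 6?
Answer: -2272/11 ≈ -206.55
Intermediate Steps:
x = 11/2 (x = -½ + 6 = 11/2 ≈ 5.5000)
o(X) = X² - X
I(U, j) = 12/11 (I(U, j) = 6/(11/2) = 6*(2/11) = 12/11)
(-14 + I(0, o(0)))*16 = (-14 + 12/11)*16 = -142/11*16 = -2272/11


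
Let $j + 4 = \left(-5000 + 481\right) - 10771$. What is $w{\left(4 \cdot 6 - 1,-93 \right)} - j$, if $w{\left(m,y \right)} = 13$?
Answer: $15307$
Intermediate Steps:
$j = -15294$ ($j = -4 + \left(\left(-5000 + 481\right) - 10771\right) = -4 - 15290 = -15294$)
$w{\left(4 \cdot 6 - 1,-93 \right)} - j = 13 - -15294 = 13 + 15294 = 15307$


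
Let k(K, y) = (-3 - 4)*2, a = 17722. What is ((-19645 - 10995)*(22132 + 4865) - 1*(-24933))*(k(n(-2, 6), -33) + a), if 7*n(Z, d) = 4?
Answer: -14647405007076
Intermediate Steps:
n(Z, d) = 4/7 (n(Z, d) = (1/7)*4 = 4/7)
k(K, y) = -14 (k(K, y) = -7*2 = -14)
((-19645 - 10995)*(22132 + 4865) - 1*(-24933))*(k(n(-2, 6), -33) + a) = ((-19645 - 10995)*(22132 + 4865) - 1*(-24933))*(-14 + 17722) = (-30640*26997 + 24933)*17708 = (-827188080 + 24933)*17708 = -827163147*17708 = -14647405007076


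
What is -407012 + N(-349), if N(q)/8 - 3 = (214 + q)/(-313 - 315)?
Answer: -63896846/157 ≈ -4.0699e+5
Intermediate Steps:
N(q) = 3340/157 - 2*q/157 (N(q) = 24 + 8*((214 + q)/(-313 - 315)) = 24 + 8*((214 + q)/(-628)) = 24 + 8*((214 + q)*(-1/628)) = 24 + 8*(-107/314 - q/628) = 24 + (-428/157 - 2*q/157) = 3340/157 - 2*q/157)
-407012 + N(-349) = -407012 + (3340/157 - 2/157*(-349)) = -407012 + (3340/157 + 698/157) = -407012 + 4038/157 = -63896846/157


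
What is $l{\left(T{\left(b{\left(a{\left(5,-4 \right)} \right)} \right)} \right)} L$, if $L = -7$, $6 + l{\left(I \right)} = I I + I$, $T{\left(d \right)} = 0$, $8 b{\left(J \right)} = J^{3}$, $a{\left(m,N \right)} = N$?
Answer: $42$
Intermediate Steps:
$b{\left(J \right)} = \frac{J^{3}}{8}$
$l{\left(I \right)} = -6 + I + I^{2}$ ($l{\left(I \right)} = -6 + \left(I I + I\right) = -6 + \left(I^{2} + I\right) = -6 + \left(I + I^{2}\right) = -6 + I + I^{2}$)
$l{\left(T{\left(b{\left(a{\left(5,-4 \right)} \right)} \right)} \right)} L = \left(-6 + 0 + 0^{2}\right) \left(-7\right) = \left(-6 + 0 + 0\right) \left(-7\right) = \left(-6\right) \left(-7\right) = 42$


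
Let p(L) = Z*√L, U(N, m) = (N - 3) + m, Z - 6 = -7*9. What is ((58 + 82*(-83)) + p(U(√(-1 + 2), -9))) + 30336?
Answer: 23588 - 57*I*√11 ≈ 23588.0 - 189.05*I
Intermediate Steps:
Z = -57 (Z = 6 - 7*9 = 6 - 63 = -57)
U(N, m) = -3 + N + m (U(N, m) = (-3 + N) + m = -3 + N + m)
p(L) = -57*√L
((58 + 82*(-83)) + p(U(√(-1 + 2), -9))) + 30336 = ((58 + 82*(-83)) - 57*√(-3 + √(-1 + 2) - 9)) + 30336 = ((58 - 6806) - 57*√(-3 + √1 - 9)) + 30336 = (-6748 - 57*√(-3 + 1 - 9)) + 30336 = (-6748 - 57*I*√11) + 30336 = 23588 - 57*I*√11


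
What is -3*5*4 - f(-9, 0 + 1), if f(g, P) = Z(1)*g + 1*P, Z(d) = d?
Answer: -52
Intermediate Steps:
f(g, P) = P + g (f(g, P) = 1*g + 1*P = g + P = P + g)
-3*5*4 - f(-9, 0 + 1) = -3*5*4 - ((0 + 1) - 9) = -15*4 - (1 - 9) = -60 - 1*(-8) = -60 + 8 = -52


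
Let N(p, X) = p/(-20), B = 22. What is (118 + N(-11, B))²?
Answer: 5621641/400 ≈ 14054.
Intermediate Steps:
N(p, X) = -p/20 (N(p, X) = p*(-1/20) = -p/20)
(118 + N(-11, B))² = (118 - 1/20*(-11))² = (118 + 11/20)² = (2371/20)² = 5621641/400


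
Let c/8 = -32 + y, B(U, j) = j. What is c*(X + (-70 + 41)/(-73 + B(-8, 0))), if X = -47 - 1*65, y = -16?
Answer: 3128448/73 ≈ 42855.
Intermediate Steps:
X = -112 (X = -47 - 65 = -112)
c = -384 (c = 8*(-32 - 16) = 8*(-48) = -384)
c*(X + (-70 + 41)/(-73 + B(-8, 0))) = -384*(-112 + (-70 + 41)/(-73 + 0)) = -384*(-112 - 29/(-73)) = -384*(-112 - 29*(-1/73)) = -384*(-112 + 29/73) = -384*(-8147/73) = 3128448/73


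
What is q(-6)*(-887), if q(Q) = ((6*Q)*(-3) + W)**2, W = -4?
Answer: -9593792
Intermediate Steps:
q(Q) = (-4 - 18*Q)**2 (q(Q) = ((6*Q)*(-3) - 4)**2 = (-18*Q - 4)**2 = (-4 - 18*Q)**2)
q(-6)*(-887) = (4*(2 + 9*(-6))**2)*(-887) = (4*(2 - 54)**2)*(-887) = (4*(-52)**2)*(-887) = (4*2704)*(-887) = 10816*(-887) = -9593792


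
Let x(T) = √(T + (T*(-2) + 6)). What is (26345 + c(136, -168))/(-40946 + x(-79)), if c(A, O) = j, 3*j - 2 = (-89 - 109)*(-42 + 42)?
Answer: -3236249002/5029724493 - 79037*√85/5029724493 ≈ -0.64357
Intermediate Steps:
j = ⅔ (j = ⅔ + ((-89 - 109)*(-42 + 42))/3 = ⅔ + (-198*0)/3 = ⅔ + (⅓)*0 = ⅔ + 0 = ⅔ ≈ 0.66667)
x(T) = √(6 - T) (x(T) = √(T + (-2*T + 6)) = √(T + (6 - 2*T)) = √(6 - T))
c(A, O) = ⅔
(26345 + c(136, -168))/(-40946 + x(-79)) = (26345 + ⅔)/(-40946 + √(6 - 1*(-79))) = 79037/(3*(-40946 + √(6 + 79))) = 79037/(3*(-40946 + √85))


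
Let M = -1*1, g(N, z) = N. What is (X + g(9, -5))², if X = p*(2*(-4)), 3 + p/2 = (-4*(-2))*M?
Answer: 34225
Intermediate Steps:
M = -1
p = -22 (p = -6 + 2*(-4*(-2)*(-1)) = -6 + 2*(8*(-1)) = -6 + 2*(-8) = -6 - 16 = -22)
X = 176 (X = -44*(-4) = -22*(-8) = 176)
(X + g(9, -5))² = (176 + 9)² = 185² = 34225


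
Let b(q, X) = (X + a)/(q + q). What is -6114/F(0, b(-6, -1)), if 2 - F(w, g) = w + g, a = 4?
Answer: -8152/3 ≈ -2717.3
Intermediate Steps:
b(q, X) = (4 + X)/(2*q) (b(q, X) = (X + 4)/(q + q) = (4 + X)/((2*q)) = (4 + X)*(1/(2*q)) = (4 + X)/(2*q))
F(w, g) = 2 - g - w (F(w, g) = 2 - (w + g) = 2 - (g + w) = 2 + (-g - w) = 2 - g - w)
-6114/F(0, b(-6, -1)) = -6114/(2 - (4 - 1)/(2*(-6)) - 1*0) = -6114/(2 - (-1)*3/(2*6) + 0) = -6114/(2 - 1*(-1/4) + 0) = -6114/(2 + 1/4 + 0) = -6114/9/4 = -6114*4/9 = -8152/3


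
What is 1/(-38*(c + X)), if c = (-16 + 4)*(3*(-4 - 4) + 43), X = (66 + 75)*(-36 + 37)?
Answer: 1/3306 ≈ 0.00030248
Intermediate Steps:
X = 141 (X = 141*1 = 141)
c = -228 (c = -12*(3*(-8) + 43) = -12*(-24 + 43) = -12*19 = -228)
1/(-38*(c + X)) = 1/(-38*(-228 + 141)) = 1/(-38*(-87)) = 1/3306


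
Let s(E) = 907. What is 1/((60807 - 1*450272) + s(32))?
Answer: -1/388558 ≈ -2.5736e-6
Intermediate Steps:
1/((60807 - 1*450272) + s(32)) = 1/((60807 - 1*450272) + 907) = 1/((60807 - 450272) + 907) = 1/(-389465 + 907) = 1/(-388558) = -1/388558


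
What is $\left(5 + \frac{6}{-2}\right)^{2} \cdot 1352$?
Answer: $5408$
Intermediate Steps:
$\left(5 + \frac{6}{-2}\right)^{2} \cdot 1352 = \left(5 + 6 \left(- \frac{1}{2}\right)\right)^{2} \cdot 1352 = \left(5 - 3\right)^{2} \cdot 1352 = 2^{2} \cdot 1352 = 4 \cdot 1352 = 5408$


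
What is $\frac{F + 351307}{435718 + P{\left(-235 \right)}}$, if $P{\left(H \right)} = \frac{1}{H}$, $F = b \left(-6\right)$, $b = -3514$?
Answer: $\frac{87511885}{102393729} \approx 0.85466$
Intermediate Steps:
$F = 21084$ ($F = \left(-3514\right) \left(-6\right) = 21084$)
$\frac{F + 351307}{435718 + P{\left(-235 \right)}} = \frac{21084 + 351307}{435718 + \frac{1}{-235}} = \frac{372391}{435718 - \frac{1}{235}} = \frac{372391}{\frac{102393729}{235}} = 372391 \cdot \frac{235}{102393729} = \frac{87511885}{102393729}$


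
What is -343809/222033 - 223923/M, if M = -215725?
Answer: -8149967022/15966022975 ≈ -0.51046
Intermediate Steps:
-343809/222033 - 223923/M = -343809/222033 - 223923/(-215725) = -343809*1/222033 - 223923*(-1/215725) = -114603/74011 + 223923/215725 = -8149967022/15966022975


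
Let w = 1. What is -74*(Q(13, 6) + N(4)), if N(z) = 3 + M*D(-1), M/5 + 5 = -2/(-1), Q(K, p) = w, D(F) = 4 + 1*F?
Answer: 3034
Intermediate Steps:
D(F) = 4 + F
Q(K, p) = 1
M = -15 (M = -25 + 5*(-2/(-1)) = -25 + 5*(-2*(-1)) = -25 + 5*2 = -25 + 10 = -15)
N(z) = -42 (N(z) = 3 - 15*(4 - 1) = 3 - 15*3 = 3 - 45 = -42)
-74*(Q(13, 6) + N(4)) = -74*(1 - 42) = -74*(-41) = 3034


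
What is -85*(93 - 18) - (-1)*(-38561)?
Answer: -44936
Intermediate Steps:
-85*(93 - 18) - (-1)*(-38561) = -85*75 - 1*38561 = -6375 - 38561 = -44936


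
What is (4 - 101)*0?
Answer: 0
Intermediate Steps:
(4 - 101)*0 = -97*0 = 0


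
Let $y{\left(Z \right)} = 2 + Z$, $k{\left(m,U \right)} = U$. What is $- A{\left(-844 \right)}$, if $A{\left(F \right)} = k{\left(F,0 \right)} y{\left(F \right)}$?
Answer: $0$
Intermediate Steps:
$A{\left(F \right)} = 0$ ($A{\left(F \right)} = 0 \left(2 + F\right) = 0$)
$- A{\left(-844 \right)} = \left(-1\right) 0 = 0$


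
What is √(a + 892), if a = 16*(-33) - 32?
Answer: 2*√83 ≈ 18.221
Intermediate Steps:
a = -560 (a = -528 - 32 = -560)
√(a + 892) = √(-560 + 892) = √332 = 2*√83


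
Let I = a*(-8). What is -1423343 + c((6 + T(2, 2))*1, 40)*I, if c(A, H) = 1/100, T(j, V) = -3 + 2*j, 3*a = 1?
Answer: -106750727/75 ≈ -1.4233e+6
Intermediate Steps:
a = 1/3 (a = (1/3)*1 = 1/3 ≈ 0.33333)
c(A, H) = 1/100
I = -8/3 (I = (1/3)*(-8) = -8/3 ≈ -2.6667)
-1423343 + c((6 + T(2, 2))*1, 40)*I = -1423343 + (1/100)*(-8/3) = -1423343 - 2/75 = -106750727/75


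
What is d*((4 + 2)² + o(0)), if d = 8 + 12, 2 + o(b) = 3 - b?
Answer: 740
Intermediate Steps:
o(b) = 1 - b (o(b) = -2 + (3 - b) = 1 - b)
d = 20
d*((4 + 2)² + o(0)) = 20*((4 + 2)² + (1 - 1*0)) = 20*(6² + (1 + 0)) = 20*(36 + 1) = 20*37 = 740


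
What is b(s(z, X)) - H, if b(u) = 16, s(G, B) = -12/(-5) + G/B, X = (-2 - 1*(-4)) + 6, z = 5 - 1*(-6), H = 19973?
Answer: -19957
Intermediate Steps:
z = 11 (z = 5 + 6 = 11)
X = 8 (X = (-2 + 4) + 6 = 2 + 6 = 8)
s(G, B) = 12/5 + G/B (s(G, B) = -12*(-⅕) + G/B = 12/5 + G/B)
b(s(z, X)) - H = 16 - 1*19973 = 16 - 19973 = -19957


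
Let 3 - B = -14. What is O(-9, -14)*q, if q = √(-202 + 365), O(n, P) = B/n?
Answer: -17*√163/9 ≈ -24.116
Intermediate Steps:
B = 17 (B = 3 - 1*(-14) = 3 + 14 = 17)
O(n, P) = 17/n
q = √163 ≈ 12.767
O(-9, -14)*q = (17/(-9))*√163 = (17*(-⅑))*√163 = -17*√163/9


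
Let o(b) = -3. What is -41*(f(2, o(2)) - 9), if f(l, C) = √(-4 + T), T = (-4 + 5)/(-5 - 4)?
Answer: 369 - 41*I*√37/3 ≈ 369.0 - 83.131*I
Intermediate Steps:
T = -⅑ (T = 1/(-9) = 1*(-⅑) = -⅑ ≈ -0.11111)
f(l, C) = I*√37/3 (f(l, C) = √(-4 - ⅑) = √(-37/9) = I*√37/3)
-41*(f(2, o(2)) - 9) = -41*(I*√37/3 - 9) = -41*(-9 + I*√37/3) = 369 - 41*I*√37/3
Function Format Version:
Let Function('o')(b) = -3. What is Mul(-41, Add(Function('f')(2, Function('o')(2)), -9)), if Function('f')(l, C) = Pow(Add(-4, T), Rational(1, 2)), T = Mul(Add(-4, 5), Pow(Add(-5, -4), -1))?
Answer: Add(369, Mul(Rational(-41, 3), I, Pow(37, Rational(1, 2)))) ≈ Add(369.00, Mul(-83.131, I))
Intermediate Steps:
T = Rational(-1, 9) (T = Mul(1, Pow(-9, -1)) = Mul(1, Rational(-1, 9)) = Rational(-1, 9) ≈ -0.11111)
Function('f')(l, C) = Mul(Rational(1, 3), I, Pow(37, Rational(1, 2))) (Function('f')(l, C) = Pow(Add(-4, Rational(-1, 9)), Rational(1, 2)) = Pow(Rational(-37, 9), Rational(1, 2)) = Mul(Rational(1, 3), I, Pow(37, Rational(1, 2))))
Mul(-41, Add(Function('f')(2, Function('o')(2)), -9)) = Mul(-41, Add(Mul(Rational(1, 3), I, Pow(37, Rational(1, 2))), -9)) = Mul(-41, Add(-9, Mul(Rational(1, 3), I, Pow(37, Rational(1, 2))))) = Add(369, Mul(Rational(-41, 3), I, Pow(37, Rational(1, 2))))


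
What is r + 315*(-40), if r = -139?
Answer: -12739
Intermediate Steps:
r + 315*(-40) = -139 + 315*(-40) = -139 - 12600 = -12739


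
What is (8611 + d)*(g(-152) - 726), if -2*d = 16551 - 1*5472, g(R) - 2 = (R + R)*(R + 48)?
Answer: 94884778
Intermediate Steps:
g(R) = 2 + 2*R*(48 + R) (g(R) = 2 + (R + R)*(R + 48) = 2 + (2*R)*(48 + R) = 2 + 2*R*(48 + R))
d = -11079/2 (d = -(16551 - 1*5472)/2 = -(16551 - 5472)/2 = -½*11079 = -11079/2 ≈ -5539.5)
(8611 + d)*(g(-152) - 726) = (8611 - 11079/2)*((2 + 2*(-152)² + 96*(-152)) - 726) = 6143*((2 + 2*23104 - 14592) - 726)/2 = 6143*((2 + 46208 - 14592) - 726)/2 = 6143*(31618 - 726)/2 = (6143/2)*30892 = 94884778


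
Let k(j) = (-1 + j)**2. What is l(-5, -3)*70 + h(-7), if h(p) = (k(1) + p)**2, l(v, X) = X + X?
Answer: -371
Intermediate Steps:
l(v, X) = 2*X
h(p) = p**2 (h(p) = ((-1 + 1)**2 + p)**2 = (0**2 + p)**2 = (0 + p)**2 = p**2)
l(-5, -3)*70 + h(-7) = (2*(-3))*70 + (-7)**2 = -6*70 + 49 = -420 + 49 = -371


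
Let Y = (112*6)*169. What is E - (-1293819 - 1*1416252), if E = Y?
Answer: 2823639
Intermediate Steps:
Y = 113568 (Y = 672*169 = 113568)
E = 113568
E - (-1293819 - 1*1416252) = 113568 - (-1293819 - 1*1416252) = 113568 - (-1293819 - 1416252) = 113568 - 1*(-2710071) = 113568 + 2710071 = 2823639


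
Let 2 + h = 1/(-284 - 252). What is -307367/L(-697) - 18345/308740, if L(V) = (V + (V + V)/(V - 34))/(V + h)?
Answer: -76441958611002799/247308520248 ≈ -3.0910e+5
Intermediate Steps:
h = -1073/536 (h = -2 + 1/(-284 - 252) = -2 + 1/(-536) = -2 - 1/536 = -1073/536 ≈ -2.0019)
L(V) = (V + 2*V/(-34 + V))/(-1073/536 + V) (L(V) = (V + (V + V)/(V - 34))/(V - 1073/536) = (V + (2*V)/(-34 + V))/(-1073/536 + V) = (V + 2*V/(-34 + V))/(-1073/536 + V))
-307367/L(-697) - 18345/308740 = -307367*(-(36482 - 19297*(-697) + 536*(-697)**2)/(373592*(-32 - 697))) - 18345/308740 = -307367/(536*(-697)*(-729)/(36482 + 13450009 + 536*485809)) - 18345*1/308740 = -307367/(536*(-697)*(-729)/(36482 + 13450009 + 260393624)) - 3669/61748 = -307367/(536*(-697)*(-729)/273880115) - 3669/61748 = -307367/(536*(-697)*(1/273880115)*(-729)) - 3669/61748 = -307367/16020504/16110595 - 3669/61748 = -307367*16110595/16020504 - 3669/61748 = -4951865253365/16020504 - 3669/61748 = -76441958611002799/247308520248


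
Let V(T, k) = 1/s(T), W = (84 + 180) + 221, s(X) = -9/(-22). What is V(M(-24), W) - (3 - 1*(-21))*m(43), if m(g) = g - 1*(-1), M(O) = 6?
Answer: -9482/9 ≈ -1053.6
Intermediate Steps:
s(X) = 9/22 (s(X) = -9*(-1/22) = 9/22)
m(g) = 1 + g (m(g) = g + 1 = 1 + g)
W = 485 (W = 264 + 221 = 485)
V(T, k) = 22/9 (V(T, k) = 1/(9/22) = 22/9)
V(M(-24), W) - (3 - 1*(-21))*m(43) = 22/9 - (3 - 1*(-21))*(1 + 43) = 22/9 - (3 + 21)*44 = 22/9 - 24*44 = 22/9 - 1*1056 = 22/9 - 1056 = -9482/9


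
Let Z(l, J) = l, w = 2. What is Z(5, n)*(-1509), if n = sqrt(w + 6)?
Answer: -7545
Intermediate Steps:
n = 2*sqrt(2) (n = sqrt(2 + 6) = sqrt(8) = 2*sqrt(2) ≈ 2.8284)
Z(5, n)*(-1509) = 5*(-1509) = -7545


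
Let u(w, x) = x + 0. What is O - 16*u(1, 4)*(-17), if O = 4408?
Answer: 5496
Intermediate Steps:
u(w, x) = x
O - 16*u(1, 4)*(-17) = 4408 - 16*4*(-17) = 4408 - 64*(-17) = 4408 - 1*(-1088) = 4408 + 1088 = 5496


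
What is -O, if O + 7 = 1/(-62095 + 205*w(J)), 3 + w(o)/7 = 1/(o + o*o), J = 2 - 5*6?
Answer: 50197073/7170995 ≈ 7.0000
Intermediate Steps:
J = -28 (J = 2 - 30 = -28)
w(o) = -21 + 7/(o + o**2) (w(o) = -21 + 7/(o + o*o) = -21 + 7/(o + o**2))
O = -50197073/7170995 (O = -7 + 1/(-62095 + 205*(7*(1 - 3*(-28) - 3*(-28)**2)/(-28*(1 - 28)))) = -7 + 1/(-62095 + 205*(7*(-1/28)*(1 + 84 - 3*784)/(-27))) = -7 + 1/(-62095 + 205*(7*(-1/28)*(-1/27)*(1 + 84 - 2352))) = -7 + 1/(-62095 + 205*(7*(-1/28)*(-1/27)*(-2267))) = -7 + 1/(-62095 + 205*(-2267/108)) = -7 + 1/(-62095 - 464735/108) = -7 + 1/(-7170995/108) = -7 - 108/7170995 = -50197073/7170995 ≈ -7.0000)
-O = -1*(-50197073/7170995) = 50197073/7170995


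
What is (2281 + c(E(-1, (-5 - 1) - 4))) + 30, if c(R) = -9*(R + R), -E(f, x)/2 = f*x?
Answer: 2671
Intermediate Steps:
E(f, x) = -2*f*x
c(R) = -18*R
(2281 + c(E(-1, (-5 - 1) - 4))) + 30 = (2281 - (-36)*(-1)*((-5 - 1) - 4)) + 30 = (2281 - (-36)*(-1)*(-6 - 4)) + 30 = (2281 - (-36)*(-1)*(-10)) + 30 = (2281 - 18*(-20)) + 30 = (2281 + 360) + 30 = 2641 + 30 = 2671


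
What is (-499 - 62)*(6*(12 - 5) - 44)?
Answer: 1122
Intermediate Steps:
(-499 - 62)*(6*(12 - 5) - 44) = -561*(6*7 - 44) = -561*(42 - 44) = -561*(-2) = 1122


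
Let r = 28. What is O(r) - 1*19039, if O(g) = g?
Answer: -19011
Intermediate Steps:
O(r) - 1*19039 = 28 - 1*19039 = 28 - 19039 = -19011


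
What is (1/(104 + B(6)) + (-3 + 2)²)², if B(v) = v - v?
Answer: 11025/10816 ≈ 1.0193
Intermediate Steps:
B(v) = 0
(1/(104 + B(6)) + (-3 + 2)²)² = (1/(104 + 0) + (-3 + 2)²)² = (1/104 + (-1)²)² = (1/104 + 1)² = (105/104)² = 11025/10816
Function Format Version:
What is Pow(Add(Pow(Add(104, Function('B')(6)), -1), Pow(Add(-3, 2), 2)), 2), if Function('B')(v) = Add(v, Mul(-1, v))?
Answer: Rational(11025, 10816) ≈ 1.0193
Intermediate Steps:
Function('B')(v) = 0
Pow(Add(Pow(Add(104, Function('B')(6)), -1), Pow(Add(-3, 2), 2)), 2) = Pow(Add(Pow(Add(104, 0), -1), Pow(Add(-3, 2), 2)), 2) = Pow(Add(Pow(104, -1), Pow(-1, 2)), 2) = Pow(Add(Rational(1, 104), 1), 2) = Pow(Rational(105, 104), 2) = Rational(11025, 10816)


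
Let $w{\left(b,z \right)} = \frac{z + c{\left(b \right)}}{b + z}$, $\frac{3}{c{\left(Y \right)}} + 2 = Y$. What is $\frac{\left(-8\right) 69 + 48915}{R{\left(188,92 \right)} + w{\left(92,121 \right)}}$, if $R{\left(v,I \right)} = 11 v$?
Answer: $\frac{309039570}{13218151} \approx 23.38$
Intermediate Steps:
$c{\left(Y \right)} = \frac{3}{-2 + Y}$
$w{\left(b,z \right)} = \frac{z + \frac{3}{-2 + b}}{b + z}$
$\frac{\left(-8\right) 69 + 48915}{R{\left(188,92 \right)} + w{\left(92,121 \right)}} = \frac{\left(-8\right) 69 + 48915}{11 \cdot 188 + \frac{3 + 121 \left(-2 + 92\right)}{\left(-2 + 92\right) \left(92 + 121\right)}} = \frac{-552 + 48915}{2068 + \frac{3 + 121 \cdot 90}{90 \cdot 213}} = \frac{48363}{2068 + \frac{1}{90} \cdot \frac{1}{213} \left(3 + 10890\right)} = \frac{48363}{2068 + \frac{1}{90} \cdot \frac{1}{213} \cdot 10893} = \frac{48363}{2068 + \frac{3631}{6390}} = \frac{48363}{\frac{13218151}{6390}} = 48363 \cdot \frac{6390}{13218151} = \frac{309039570}{13218151}$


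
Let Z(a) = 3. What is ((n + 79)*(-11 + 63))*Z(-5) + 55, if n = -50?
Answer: 4579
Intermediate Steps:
((n + 79)*(-11 + 63))*Z(-5) + 55 = ((-50 + 79)*(-11 + 63))*3 + 55 = (29*52)*3 + 55 = 1508*3 + 55 = 4524 + 55 = 4579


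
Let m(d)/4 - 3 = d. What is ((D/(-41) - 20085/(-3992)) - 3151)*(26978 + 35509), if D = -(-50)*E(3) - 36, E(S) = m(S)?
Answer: -32465350489725/163672 ≈ -1.9836e+8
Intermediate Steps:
m(d) = 12 + 4*d
E(S) = 12 + 4*S
D = 1164 (D = -(-50)*(12 + 4*3) - 36 = -(-50)*(12 + 12) - 36 = -(-50)*24 - 36 = -50*(-24) - 36 = 1200 - 36 = 1164)
((D/(-41) - 20085/(-3992)) - 3151)*(26978 + 35509) = ((1164/(-41) - 20085/(-3992)) - 3151)*(26978 + 35509) = ((1164*(-1/41) - 20085*(-1/3992)) - 3151)*62487 = ((-1164/41 + 20085/3992) - 3151)*62487 = (-3823203/163672 - 3151)*62487 = -519553675/163672*62487 = -32465350489725/163672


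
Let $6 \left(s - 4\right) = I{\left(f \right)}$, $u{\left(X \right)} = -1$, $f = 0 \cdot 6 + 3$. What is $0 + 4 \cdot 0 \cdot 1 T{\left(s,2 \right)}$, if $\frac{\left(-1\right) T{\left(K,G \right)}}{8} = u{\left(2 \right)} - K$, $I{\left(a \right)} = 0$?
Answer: $0$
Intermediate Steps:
$f = 3$ ($f = 0 + 3 = 3$)
$s = 4$ ($s = 4 + \frac{1}{6} \cdot 0 = 4 + 0 = 4$)
$T{\left(K,G \right)} = 8 + 8 K$ ($T{\left(K,G \right)} = - 8 \left(-1 - K\right) = 8 + 8 K$)
$0 + 4 \cdot 0 \cdot 1 T{\left(s,2 \right)} = 0 + 4 \cdot 0 \cdot 1 \left(8 + 8 \cdot 4\right) = 0 + 0 \cdot 1 \left(8 + 32\right) = 0 + 0 \cdot 40 = 0 + 0 = 0$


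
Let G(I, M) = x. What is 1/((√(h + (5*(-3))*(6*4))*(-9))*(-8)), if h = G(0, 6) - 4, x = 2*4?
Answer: -I*√89/12816 ≈ -0.00073611*I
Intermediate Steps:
x = 8
G(I, M) = 8
h = 4 (h = 8 - 4 = 4)
1/((√(h + (5*(-3))*(6*4))*(-9))*(-8)) = 1/((√(4 + (5*(-3))*(6*4))*(-9))*(-8)) = 1/((√(4 - 15*24)*(-9))*(-8)) = 1/((√(4 - 360)*(-9))*(-8)) = 1/((√(-356)*(-9))*(-8)) = 1/(((2*I*√89)*(-9))*(-8)) = 1/(-18*I*√89*(-8)) = 1/(144*I*√89) = -I*√89/12816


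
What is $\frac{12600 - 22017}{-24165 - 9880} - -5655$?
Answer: $\frac{192533892}{34045} \approx 5655.3$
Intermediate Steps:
$\frac{12600 - 22017}{-24165 - 9880} - -5655 = - \frac{9417}{-34045} + 5655 = \left(-9417\right) \left(- \frac{1}{34045}\right) + 5655 = \frac{9417}{34045} + 5655 = \frac{192533892}{34045}$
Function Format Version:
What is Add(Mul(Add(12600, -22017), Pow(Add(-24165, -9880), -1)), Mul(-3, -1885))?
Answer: Rational(192533892, 34045) ≈ 5655.3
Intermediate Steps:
Add(Mul(Add(12600, -22017), Pow(Add(-24165, -9880), -1)), Mul(-3, -1885)) = Add(Mul(-9417, Pow(-34045, -1)), 5655) = Add(Mul(-9417, Rational(-1, 34045)), 5655) = Add(Rational(9417, 34045), 5655) = Rational(192533892, 34045)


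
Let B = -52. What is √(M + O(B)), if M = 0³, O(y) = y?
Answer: 2*I*√13 ≈ 7.2111*I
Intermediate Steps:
M = 0
√(M + O(B)) = √(0 - 52) = √(-52) = 2*I*√13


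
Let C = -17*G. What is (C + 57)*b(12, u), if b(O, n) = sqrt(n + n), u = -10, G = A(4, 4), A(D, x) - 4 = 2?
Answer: -90*I*sqrt(5) ≈ -201.25*I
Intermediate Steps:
A(D, x) = 6 (A(D, x) = 4 + 2 = 6)
G = 6
C = -102 (C = -17*6 = -102)
b(O, n) = sqrt(2)*sqrt(n) (b(O, n) = sqrt(2*n) = sqrt(2)*sqrt(n))
(C + 57)*b(12, u) = (-102 + 57)*(sqrt(2)*sqrt(-10)) = -45*sqrt(2)*I*sqrt(10) = -90*I*sqrt(5)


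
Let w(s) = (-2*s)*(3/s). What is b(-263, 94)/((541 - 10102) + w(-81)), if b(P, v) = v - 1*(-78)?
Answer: -172/9567 ≈ -0.017978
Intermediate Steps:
w(s) = -6
b(P, v) = 78 + v (b(P, v) = v + 78 = 78 + v)
b(-263, 94)/((541 - 10102) + w(-81)) = (78 + 94)/((541 - 10102) - 6) = 172/(-9561 - 6) = 172/(-9567) = 172*(-1/9567) = -172/9567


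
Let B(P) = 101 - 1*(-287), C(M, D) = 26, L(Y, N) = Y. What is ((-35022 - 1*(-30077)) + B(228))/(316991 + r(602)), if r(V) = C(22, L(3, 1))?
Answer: -4557/317017 ≈ -0.014375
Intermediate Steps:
r(V) = 26
B(P) = 388 (B(P) = 101 + 287 = 388)
((-35022 - 1*(-30077)) + B(228))/(316991 + r(602)) = ((-35022 - 1*(-30077)) + 388)/(316991 + 26) = ((-35022 + 30077) + 388)/317017 = (-4945 + 388)*(1/317017) = -4557*1/317017 = -4557/317017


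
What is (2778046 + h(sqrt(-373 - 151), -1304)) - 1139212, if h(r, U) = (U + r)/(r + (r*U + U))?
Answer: 365194627169633/222838083 - 850208*I*sqrt(131)/222838083 ≈ 1.6388e+6 - 0.043669*I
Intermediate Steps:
h(r, U) = (U + r)/(U + r + U*r) (h(r, U) = (U + r)/(r + (U*r + U)) = (U + r)/(r + (U + U*r)) = (U + r)/(U + r + U*r))
(2778046 + h(sqrt(-373 - 151), -1304)) - 1139212 = (2778046 + (-1304 + sqrt(-373 - 151))/(-1304 + sqrt(-373 - 151) - 1304*sqrt(-373 - 151))) - 1139212 = (2778046 + (-1304 + sqrt(-524))/(-1304 + sqrt(-524) - 2608*I*sqrt(131))) - 1139212 = (2778046 + (-1304 + 2*I*sqrt(131))/(-1304 + 2*I*sqrt(131) - 2608*I*sqrt(131))) - 1139212 = (2778046 + (-1304 + 2*I*sqrt(131))/(-1304 - 2606*I*sqrt(131))) - 1139212 = 1638834 + (-1304 + 2*I*sqrt(131))/(-1304 - 2606*I*sqrt(131))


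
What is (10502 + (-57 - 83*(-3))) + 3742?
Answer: 14436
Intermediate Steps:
(10502 + (-57 - 83*(-3))) + 3742 = (10502 + (-57 + 249)) + 3742 = (10502 + 192) + 3742 = 10694 + 3742 = 14436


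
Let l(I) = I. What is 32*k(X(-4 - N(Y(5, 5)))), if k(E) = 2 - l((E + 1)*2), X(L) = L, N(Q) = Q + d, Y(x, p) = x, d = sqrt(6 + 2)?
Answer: 576 + 128*sqrt(2) ≈ 757.02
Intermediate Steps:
d = 2*sqrt(2) (d = sqrt(8) = 2*sqrt(2) ≈ 2.8284)
N(Q) = Q + 2*sqrt(2)
k(E) = -2*E (k(E) = 2 - (E + 1)*2 = 2 - (1 + E)*2 = 2 - (2 + 2*E) = 2 + (-2 - 2*E) = -2*E)
32*k(X(-4 - N(Y(5, 5)))) = 32*(-2*(-4 - (5 + 2*sqrt(2)))) = 32*(-2*(-4 + (-5 - 2*sqrt(2)))) = 32*(-2*(-9 - 2*sqrt(2))) = 32*(18 + 4*sqrt(2)) = 576 + 128*sqrt(2)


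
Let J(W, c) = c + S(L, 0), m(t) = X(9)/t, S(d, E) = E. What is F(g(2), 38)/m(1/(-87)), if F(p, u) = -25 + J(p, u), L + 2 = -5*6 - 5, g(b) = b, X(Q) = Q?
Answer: -13/783 ≈ -0.016603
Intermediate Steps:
L = -37 (L = -2 + (-5*6 - 5) = -2 + (-30 - 5) = -2 - 35 = -37)
m(t) = 9/t
J(W, c) = c (J(W, c) = c + 0 = c)
F(p, u) = -25 + u
F(g(2), 38)/m(1/(-87)) = (-25 + 38)/((9/(1/(-87)))) = 13/((9/(-1/87))) = 13/((9*(-87))) = 13/(-783) = 13*(-1/783) = -13/783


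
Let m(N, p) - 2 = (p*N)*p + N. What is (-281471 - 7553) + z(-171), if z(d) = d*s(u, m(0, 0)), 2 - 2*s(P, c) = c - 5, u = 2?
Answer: -578903/2 ≈ -2.8945e+5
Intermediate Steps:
m(N, p) = 2 + N + N*p² (m(N, p) = 2 + ((p*N)*p + N) = 2 + ((N*p)*p + N) = 2 + (N*p² + N) = 2 + (N + N*p²) = 2 + N + N*p²)
s(P, c) = 7/2 - c/2 (s(P, c) = 1 - (c - 5)/2 = 1 - (-5 + c)/2 = 1 + (5/2 - c/2) = 7/2 - c/2)
z(d) = 5*d/2 (z(d) = d*(7/2 - (2 + 0 + 0*0²)/2) = d*(7/2 - (2 + 0 + 0*0)/2) = d*(7/2 - (2 + 0 + 0)/2) = d*(7/2 - ½*2) = d*(7/2 - 1) = d*(5/2) = 5*d/2)
(-281471 - 7553) + z(-171) = (-281471 - 7553) + (5/2)*(-171) = -289024 - 855/2 = -578903/2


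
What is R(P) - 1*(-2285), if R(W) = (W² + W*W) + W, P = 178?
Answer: 65831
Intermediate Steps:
R(W) = W + 2*W² (R(W) = (W² + W²) + W = 2*W² + W = W + 2*W²)
R(P) - 1*(-2285) = 178*(1 + 2*178) - 1*(-2285) = 178*(1 + 356) + 2285 = 178*357 + 2285 = 63546 + 2285 = 65831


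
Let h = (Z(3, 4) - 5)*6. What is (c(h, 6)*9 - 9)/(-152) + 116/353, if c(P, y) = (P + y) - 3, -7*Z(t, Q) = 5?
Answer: 420713/187796 ≈ 2.2403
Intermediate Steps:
Z(t, Q) = -5/7 (Z(t, Q) = -1/7*5 = -5/7)
h = -240/7 (h = (-5/7 - 5)*6 = -40/7*6 = -240/7 ≈ -34.286)
c(P, y) = -3 + P + y
(c(h, 6)*9 - 9)/(-152) + 116/353 = ((-3 - 240/7 + 6)*9 - 9)/(-152) + 116/353 = (-219/7*9 - 9)*(-1/152) + 116*(1/353) = (-1971/7 - 9)*(-1/152) + 116/353 = -2034/7*(-1/152) + 116/353 = 1017/532 + 116/353 = 420713/187796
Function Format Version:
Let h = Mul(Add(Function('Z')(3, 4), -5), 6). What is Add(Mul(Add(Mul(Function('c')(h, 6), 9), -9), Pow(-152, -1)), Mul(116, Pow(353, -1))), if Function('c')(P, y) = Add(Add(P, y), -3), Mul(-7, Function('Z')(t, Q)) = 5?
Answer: Rational(420713, 187796) ≈ 2.2403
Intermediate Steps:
Function('Z')(t, Q) = Rational(-5, 7) (Function('Z')(t, Q) = Mul(Rational(-1, 7), 5) = Rational(-5, 7))
h = Rational(-240, 7) (h = Mul(Add(Rational(-5, 7), -5), 6) = Mul(Rational(-40, 7), 6) = Rational(-240, 7) ≈ -34.286)
Function('c')(P, y) = Add(-3, P, y)
Add(Mul(Add(Mul(Function('c')(h, 6), 9), -9), Pow(-152, -1)), Mul(116, Pow(353, -1))) = Add(Mul(Add(Mul(Add(-3, Rational(-240, 7), 6), 9), -9), Pow(-152, -1)), Mul(116, Pow(353, -1))) = Add(Mul(Add(Mul(Rational(-219, 7), 9), -9), Rational(-1, 152)), Mul(116, Rational(1, 353))) = Add(Mul(Add(Rational(-1971, 7), -9), Rational(-1, 152)), Rational(116, 353)) = Add(Mul(Rational(-2034, 7), Rational(-1, 152)), Rational(116, 353)) = Add(Rational(1017, 532), Rational(116, 353)) = Rational(420713, 187796)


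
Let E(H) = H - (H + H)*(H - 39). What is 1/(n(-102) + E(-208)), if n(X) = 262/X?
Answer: -51/5251091 ≈ -9.7123e-6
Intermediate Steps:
E(H) = H - 2*H*(-39 + H)
1/(n(-102) + E(-208)) = 1/(262/(-102) - 208*(79 - 2*(-208))) = 1/(262*(-1/102) - 208*(79 + 416)) = 1/(-131/51 - 208*495) = 1/(-131/51 - 102960) = 1/(-5251091/51) = -51/5251091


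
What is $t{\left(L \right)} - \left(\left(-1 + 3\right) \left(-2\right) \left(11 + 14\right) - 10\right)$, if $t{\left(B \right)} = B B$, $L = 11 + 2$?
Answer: $279$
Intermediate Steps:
$L = 13$
$t{\left(B \right)} = B^{2}$
$t{\left(L \right)} - \left(\left(-1 + 3\right) \left(-2\right) \left(11 + 14\right) - 10\right) = 13^{2} - \left(\left(-1 + 3\right) \left(-2\right) \left(11 + 14\right) - 10\right) = 169 - \left(2 \left(-2\right) 25 - 10\right) = 169 - \left(\left(-4\right) 25 - 10\right) = 169 - \left(-100 - 10\right) = 169 - -110 = 169 + 110 = 279$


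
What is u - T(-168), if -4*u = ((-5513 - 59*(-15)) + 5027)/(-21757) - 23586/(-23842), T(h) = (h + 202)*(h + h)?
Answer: 5925850109145/518730394 ≈ 11424.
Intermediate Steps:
T(h) = 2*h*(202 + h) (T(h) = (202 + h)*(2*h) = 2*h*(202 + h))
u = -125911911/518730394 (u = -(((-5513 - 59*(-15)) + 5027)/(-21757) - 23586/(-23842))/4 = -(((-5513 + 885) + 5027)*(-1/21757) - 23586*(-1/23842))/4 = -((-4628 + 5027)*(-1/21757) + 11793/11921)/4 = -(399*(-1/21757) + 11793/11921)/4 = -(-399/21757 + 11793/11921)/4 = -¼*251823822/259365197 = -125911911/518730394 ≈ -0.24273)
u - T(-168) = -125911911/518730394 - 2*(-168)*(202 - 168) = -125911911/518730394 - 2*(-168)*34 = -125911911/518730394 - 1*(-11424) = -125911911/518730394 + 11424 = 5925850109145/518730394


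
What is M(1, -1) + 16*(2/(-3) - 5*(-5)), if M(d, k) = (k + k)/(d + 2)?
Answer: 1166/3 ≈ 388.67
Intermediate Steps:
M(d, k) = 2*k/(2 + d) (M(d, k) = (2*k)/(2 + d) = 2*k/(2 + d))
M(1, -1) + 16*(2/(-3) - 5*(-5)) = 2*(-1)/(2 + 1) + 16*(2/(-3) - 5*(-5)) = 2*(-1)/3 + 16*(2*(-⅓) + 25) = 2*(-1)*(⅓) + 16*(-⅔ + 25) = -⅔ + 16*(73/3) = -⅔ + 1168/3 = 1166/3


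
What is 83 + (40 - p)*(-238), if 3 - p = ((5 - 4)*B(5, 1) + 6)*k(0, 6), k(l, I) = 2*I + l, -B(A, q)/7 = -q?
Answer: -45851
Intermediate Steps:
B(A, q) = 7*q (B(A, q) = -(-7)*q = 7*q)
k(l, I) = l + 2*I
p = -153 (p = 3 - ((5 - 4)*(7*1) + 6)*(0 + 2*6) = 3 - (1*7 + 6)*(0 + 12) = 3 - (7 + 6)*12 = 3 - 13*12 = 3 - 1*156 = 3 - 156 = -153)
83 + (40 - p)*(-238) = 83 + (40 - 1*(-153))*(-238) = 83 + (40 + 153)*(-238) = 83 + 193*(-238) = 83 - 45934 = -45851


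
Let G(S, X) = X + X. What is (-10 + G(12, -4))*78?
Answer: -1404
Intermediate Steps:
G(S, X) = 2*X
(-10 + G(12, -4))*78 = (-10 + 2*(-4))*78 = (-10 - 8)*78 = -18*78 = -1404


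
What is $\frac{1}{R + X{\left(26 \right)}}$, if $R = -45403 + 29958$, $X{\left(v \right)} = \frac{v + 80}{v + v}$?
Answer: $- \frac{26}{401517} \approx -6.4754 \cdot 10^{-5}$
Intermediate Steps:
$X{\left(v \right)} = \frac{80 + v}{2 v}$
$R = -15445$
$\frac{1}{R + X{\left(26 \right)}} = \frac{1}{-15445 + \frac{80 + 26}{2 \cdot 26}} = \frac{1}{-15445 + \frac{1}{2} \cdot \frac{1}{26} \cdot 106} = \frac{1}{-15445 + \frac{53}{26}} = \frac{1}{- \frac{401517}{26}} = - \frac{26}{401517}$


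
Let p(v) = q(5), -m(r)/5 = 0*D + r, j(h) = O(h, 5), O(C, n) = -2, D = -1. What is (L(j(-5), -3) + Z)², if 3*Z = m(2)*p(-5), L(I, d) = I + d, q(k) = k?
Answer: 4225/9 ≈ 469.44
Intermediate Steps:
j(h) = -2
m(r) = -5*r (m(r) = -5*(0*(-1) + r) = -5*(0 + r) = -5*r)
p(v) = 5
Z = -50/3 (Z = (-5*2*5)/3 = (-10*5)/3 = (⅓)*(-50) = -50/3 ≈ -16.667)
(L(j(-5), -3) + Z)² = ((-2 - 3) - 50/3)² = (-5 - 50/3)² = (-65/3)² = 4225/9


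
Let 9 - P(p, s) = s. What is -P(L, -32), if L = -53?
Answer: -41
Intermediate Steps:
P(p, s) = 9 - s
-P(L, -32) = -(9 - 1*(-32)) = -(9 + 32) = -1*41 = -41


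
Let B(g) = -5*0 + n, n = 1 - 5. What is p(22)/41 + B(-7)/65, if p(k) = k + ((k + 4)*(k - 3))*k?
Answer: 707686/2665 ≈ 265.55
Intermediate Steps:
n = -4
B(g) = -4 (B(g) = -5*0 - 4 = 0 - 4 = -4)
p(k) = k + k*(-3 + k)*(4 + k) (p(k) = k + ((4 + k)*(-3 + k))*k = k + ((-3 + k)*(4 + k))*k = k + k*(-3 + k)*(4 + k))
p(22)/41 + B(-7)/65 = (22*(-11 + 22 + 22²))/41 - 4/65 = (22*(-11 + 22 + 484))*(1/41) - 4*1/65 = (22*495)*(1/41) - 4/65 = 10890*(1/41) - 4/65 = 10890/41 - 4/65 = 707686/2665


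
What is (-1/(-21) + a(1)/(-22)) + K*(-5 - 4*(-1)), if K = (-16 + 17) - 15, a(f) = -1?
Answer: 6511/462 ≈ 14.093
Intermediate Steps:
K = -14 (K = 1 - 15 = -14)
(-1/(-21) + a(1)/(-22)) + K*(-5 - 4*(-1)) = (-1/(-21) - 1/(-22)) - 14*(-5 - 4*(-1)) = (-1*(-1/21) - 1*(-1/22)) - 14*(-5 + 4) = (1/21 + 1/22) - 14*(-1) = 43/462 + 14 = 6511/462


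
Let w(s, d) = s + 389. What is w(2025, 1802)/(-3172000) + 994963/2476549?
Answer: 1575022123357/3927806714000 ≈ 0.40099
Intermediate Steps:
w(s, d) = 389 + s
w(2025, 1802)/(-3172000) + 994963/2476549 = (389 + 2025)/(-3172000) + 994963/2476549 = 2414*(-1/3172000) + 994963*(1/2476549) = -1207/1586000 + 994963/2476549 = 1575022123357/3927806714000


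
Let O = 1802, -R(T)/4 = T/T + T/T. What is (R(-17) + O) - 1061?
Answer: 733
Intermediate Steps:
R(T) = -8 (R(T) = -4*(T/T + T/T) = -4*(1 + 1) = -4*2 = -8)
(R(-17) + O) - 1061 = (-8 + 1802) - 1061 = 1794 - 1061 = 733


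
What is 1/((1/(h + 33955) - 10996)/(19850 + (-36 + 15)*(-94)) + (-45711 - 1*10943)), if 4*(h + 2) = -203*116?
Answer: -612512384/34701585216871 ≈ -1.7651e-5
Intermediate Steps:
h = -5889 (h = -2 + (-203*116)/4 = -2 + (1/4)*(-23548) = -2 - 5887 = -5889)
1/((1/(h + 33955) - 10996)/(19850 + (-36 + 15)*(-94)) + (-45711 - 1*10943)) = 1/((1/(-5889 + 33955) - 10996)/(19850 + (-36 + 15)*(-94)) + (-45711 - 1*10943)) = 1/((1/28066 - 10996)/(19850 - 21*(-94)) + (-45711 - 10943)) = 1/((1/28066 - 10996)/(19850 + 1974) - 56654) = 1/(-308613735/28066/21824 - 56654) = 1/(-308613735/28066*1/21824 - 56654) = 1/(-308613735/612512384 - 56654) = 1/(-34701585216871/612512384) = -612512384/34701585216871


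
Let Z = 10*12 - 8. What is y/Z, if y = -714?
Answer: -51/8 ≈ -6.3750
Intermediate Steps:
Z = 112 (Z = 120 - 8 = 112)
y/Z = -714/112 = -714*1/112 = -51/8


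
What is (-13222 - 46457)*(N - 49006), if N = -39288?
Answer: 5269297626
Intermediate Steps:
(-13222 - 46457)*(N - 49006) = (-13222 - 46457)*(-39288 - 49006) = -59679*(-88294) = 5269297626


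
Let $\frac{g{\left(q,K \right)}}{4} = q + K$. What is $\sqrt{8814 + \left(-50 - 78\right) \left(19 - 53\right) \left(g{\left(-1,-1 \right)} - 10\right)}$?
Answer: $i \sqrt{69522} \approx 263.67 i$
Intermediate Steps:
$g{\left(q,K \right)} = 4 K + 4 q$ ($g{\left(q,K \right)} = 4 \left(q + K\right) = 4 \left(K + q\right) = 4 K + 4 q$)
$\sqrt{8814 + \left(-50 - 78\right) \left(19 - 53\right) \left(g{\left(-1,-1 \right)} - 10\right)} = \sqrt{8814 + \left(-50 - 78\right) \left(19 - 53\right) \left(\left(4 \left(-1\right) + 4 \left(-1\right)\right) - 10\right)} = \sqrt{8814 - 128 \left(- 34 \left(\left(-4 - 4\right) - 10\right)\right)} = \sqrt{8814 - 128 \left(- 34 \left(-8 - 10\right)\right)} = \sqrt{8814 - 128 \left(\left(-34\right) \left(-18\right)\right)} = \sqrt{8814 - 78336} = \sqrt{-69522} = i \sqrt{69522}$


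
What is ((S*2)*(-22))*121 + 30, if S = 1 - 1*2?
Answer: 5354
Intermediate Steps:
S = -1 (S = 1 - 2 = -1)
((S*2)*(-22))*121 + 30 = (-1*2*(-22))*121 + 30 = -2*(-22)*121 + 30 = 44*121 + 30 = 5324 + 30 = 5354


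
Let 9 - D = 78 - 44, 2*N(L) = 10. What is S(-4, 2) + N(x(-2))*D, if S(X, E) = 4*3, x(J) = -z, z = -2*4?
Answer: -113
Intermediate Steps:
z = -8
x(J) = 8 (x(J) = -1*(-8) = 8)
S(X, E) = 12
N(L) = 5 (N(L) = (1/2)*10 = 5)
D = -25 (D = 9 - (78 - 44) = 9 - 1*34 = 9 - 34 = -25)
S(-4, 2) + N(x(-2))*D = 12 + 5*(-25) = 12 - 125 = -113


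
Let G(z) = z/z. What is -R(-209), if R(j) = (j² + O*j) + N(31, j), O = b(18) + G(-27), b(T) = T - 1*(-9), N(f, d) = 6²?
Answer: -37865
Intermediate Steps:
N(f, d) = 36
G(z) = 1
b(T) = 9 + T (b(T) = T + 9 = 9 + T)
O = 28 (O = (9 + 18) + 1 = 27 + 1 = 28)
R(j) = 36 + j² + 28*j (R(j) = (j² + 28*j) + 36 = 36 + j² + 28*j)
-R(-209) = -(36 + (-209)² + 28*(-209)) = -(36 + 43681 - 5852) = -1*37865 = -37865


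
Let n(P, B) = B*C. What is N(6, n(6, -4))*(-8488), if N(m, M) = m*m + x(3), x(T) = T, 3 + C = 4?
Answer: -331032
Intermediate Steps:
C = 1 (C = -3 + 4 = 1)
n(P, B) = B (n(P, B) = B*1 = B)
N(m, M) = 3 + m² (N(m, M) = m*m + 3 = m² + 3 = 3 + m²)
N(6, n(6, -4))*(-8488) = (3 + 6²)*(-8488) = (3 + 36)*(-8488) = 39*(-8488) = -331032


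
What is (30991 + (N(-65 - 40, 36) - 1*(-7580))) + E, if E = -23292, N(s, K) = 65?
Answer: 15344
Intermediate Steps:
(30991 + (N(-65 - 40, 36) - 1*(-7580))) + E = (30991 + (65 - 1*(-7580))) - 23292 = (30991 + (65 + 7580)) - 23292 = (30991 + 7645) - 23292 = 38636 - 23292 = 15344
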